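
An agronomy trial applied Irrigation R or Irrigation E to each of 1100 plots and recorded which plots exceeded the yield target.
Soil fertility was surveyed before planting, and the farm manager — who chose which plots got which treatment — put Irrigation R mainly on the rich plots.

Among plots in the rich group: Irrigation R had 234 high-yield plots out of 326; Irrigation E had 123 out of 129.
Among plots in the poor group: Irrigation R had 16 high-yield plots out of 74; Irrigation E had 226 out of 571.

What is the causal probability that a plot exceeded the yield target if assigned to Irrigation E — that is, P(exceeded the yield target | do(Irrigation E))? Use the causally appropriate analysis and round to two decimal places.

The stratified and pooled comparisons disagree (Irrigation E wins within each soil fertility; Irrigation R wins overall), so the answer turns on the causal role of soil fertility.
Soil fertility is set before the irrigation has any effect — it is not caused by the irrigation — and it independently drives the outcome. That makes it a confounder, so the causal comparison is within soil fertility levels.
Standardising Irrigation E to the population soil fertility mix: 0.414·123/129 + 0.586·226/571 = 0.626.

0.63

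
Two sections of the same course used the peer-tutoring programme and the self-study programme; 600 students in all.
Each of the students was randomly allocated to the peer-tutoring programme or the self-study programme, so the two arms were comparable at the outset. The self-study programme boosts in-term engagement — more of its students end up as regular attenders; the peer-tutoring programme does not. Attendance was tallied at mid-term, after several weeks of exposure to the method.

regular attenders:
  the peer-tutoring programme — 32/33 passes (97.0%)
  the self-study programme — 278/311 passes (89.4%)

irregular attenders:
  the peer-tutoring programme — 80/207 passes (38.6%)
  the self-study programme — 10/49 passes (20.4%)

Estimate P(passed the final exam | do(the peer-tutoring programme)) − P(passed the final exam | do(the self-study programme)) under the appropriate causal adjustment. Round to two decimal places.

Because the teaching method influences mid-term attendance, mid-term attendance is a post-treatment mediator, not a confounder. Stratifying on it would bias the estimate; the causal effect is the crude pooled difference.
The causal difference is the pooled difference: 0.467 − 0.800 = -0.333.

-0.33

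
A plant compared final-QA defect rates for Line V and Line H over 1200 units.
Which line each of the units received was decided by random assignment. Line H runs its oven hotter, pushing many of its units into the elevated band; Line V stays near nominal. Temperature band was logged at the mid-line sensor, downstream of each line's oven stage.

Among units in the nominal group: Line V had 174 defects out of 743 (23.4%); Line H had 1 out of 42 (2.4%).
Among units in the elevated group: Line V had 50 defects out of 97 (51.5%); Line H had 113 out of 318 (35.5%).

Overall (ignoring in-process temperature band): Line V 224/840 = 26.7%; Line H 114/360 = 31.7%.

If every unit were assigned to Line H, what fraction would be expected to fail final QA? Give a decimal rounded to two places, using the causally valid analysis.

In-process temperature band here is a post-treatment variable shaped by the line; conditioning on it would introduce bias rather than remove it. The overall comparison is the causal one.
So P(outcome | do(Line H)) is just the pooled rate for Line H: 114/360 = 0.317.

0.32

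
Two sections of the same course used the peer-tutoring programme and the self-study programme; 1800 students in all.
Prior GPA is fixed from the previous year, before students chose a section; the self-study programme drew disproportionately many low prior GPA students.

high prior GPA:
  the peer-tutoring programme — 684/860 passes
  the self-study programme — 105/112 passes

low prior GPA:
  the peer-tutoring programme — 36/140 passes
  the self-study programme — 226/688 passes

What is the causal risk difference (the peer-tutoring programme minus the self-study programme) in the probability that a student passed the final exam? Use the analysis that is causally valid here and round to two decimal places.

Prior GPA band differs across teaching methods for reasons unrelated to any effect of the teaching method itself, and it separately predicts the outcome — a classic confounder. We must compare within prior GPA band levels.
Adjusting over the population distribution of prior GPA band: 0.540·(0.795−0.938) + 0.460·(0.257−0.328) = -0.110.

-0.11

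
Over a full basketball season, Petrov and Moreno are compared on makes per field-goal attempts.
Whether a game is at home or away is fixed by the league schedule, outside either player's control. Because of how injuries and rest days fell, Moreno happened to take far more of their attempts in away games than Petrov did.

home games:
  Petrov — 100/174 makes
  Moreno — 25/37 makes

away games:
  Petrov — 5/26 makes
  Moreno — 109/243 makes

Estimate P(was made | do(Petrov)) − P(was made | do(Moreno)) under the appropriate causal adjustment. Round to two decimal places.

Within every game venue level Moreno has the higher rate, yet pooled Petrov does — Simpson's reversal.
Game venue differs across players for reasons unrelated to any effect of the player itself, and it separately predicts the outcome — a classic confounder. We must compare within game venue levels.
Adjusting over the population distribution of game venue: 0.440·(0.575−0.676) + 0.560·(0.192−0.449) = -0.188.

-0.19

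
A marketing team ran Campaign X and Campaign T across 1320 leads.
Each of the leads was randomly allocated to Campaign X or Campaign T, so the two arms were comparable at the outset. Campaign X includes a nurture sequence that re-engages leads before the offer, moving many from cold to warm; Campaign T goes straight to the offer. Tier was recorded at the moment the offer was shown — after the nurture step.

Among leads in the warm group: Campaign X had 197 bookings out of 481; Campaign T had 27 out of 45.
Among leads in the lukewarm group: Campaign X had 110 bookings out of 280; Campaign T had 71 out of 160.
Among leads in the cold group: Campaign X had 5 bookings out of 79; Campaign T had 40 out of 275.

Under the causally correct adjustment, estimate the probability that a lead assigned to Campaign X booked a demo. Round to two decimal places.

0.37

The stratified and pooled comparisons disagree (Campaign T wins within each engagement tier; Campaign X wins overall), so the answer turns on the causal role of engagement tier.
The distribution of engagement tier is itself part of what the campaign does — it is an intermediate outcome. Holding it fixed would remove that part of the effect; the total effect is the pooled difference.
So P(outcome | do(Campaign X)) is just the pooled rate for Campaign X: 312/840 = 0.371.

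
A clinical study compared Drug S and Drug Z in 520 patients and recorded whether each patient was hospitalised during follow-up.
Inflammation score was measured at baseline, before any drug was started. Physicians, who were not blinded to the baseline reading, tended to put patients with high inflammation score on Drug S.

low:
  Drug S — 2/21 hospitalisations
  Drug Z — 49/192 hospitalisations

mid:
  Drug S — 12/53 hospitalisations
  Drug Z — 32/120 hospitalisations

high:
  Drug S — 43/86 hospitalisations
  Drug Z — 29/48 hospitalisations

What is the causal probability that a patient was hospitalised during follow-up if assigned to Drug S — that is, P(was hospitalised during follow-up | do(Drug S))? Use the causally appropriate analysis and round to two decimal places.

The imbalance in inflammation score arose from how patients were allocated, not from anything the drug did; and inflammation score independently affects the outcome. The pooled gap is confounded — condition on inflammation score.
Standardising Drug S to the population inflammation score mix: 0.410·2/21 + 0.333·12/53 + 0.258·43/86 = 0.243.

0.24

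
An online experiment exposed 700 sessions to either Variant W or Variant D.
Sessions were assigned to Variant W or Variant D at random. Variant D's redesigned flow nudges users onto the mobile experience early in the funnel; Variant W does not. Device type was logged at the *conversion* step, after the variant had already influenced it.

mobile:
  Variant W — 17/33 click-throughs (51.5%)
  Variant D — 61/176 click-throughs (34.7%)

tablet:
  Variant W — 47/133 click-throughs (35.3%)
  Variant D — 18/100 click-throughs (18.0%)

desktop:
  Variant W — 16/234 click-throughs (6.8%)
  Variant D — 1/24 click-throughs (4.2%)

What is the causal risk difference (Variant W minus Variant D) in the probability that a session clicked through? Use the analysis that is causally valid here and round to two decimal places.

Within every device type level Variant W has the higher rate, yet pooled Variant D does — Simpson's reversal.
Stratifying would compare variants among sessions the variants themselves sorted into device type groups — a form of selection on an intermediate. The unconditioned pooled rates give the total causal effect.
The causal difference is the pooled difference: 0.200 − 0.267 = -0.067.

-0.07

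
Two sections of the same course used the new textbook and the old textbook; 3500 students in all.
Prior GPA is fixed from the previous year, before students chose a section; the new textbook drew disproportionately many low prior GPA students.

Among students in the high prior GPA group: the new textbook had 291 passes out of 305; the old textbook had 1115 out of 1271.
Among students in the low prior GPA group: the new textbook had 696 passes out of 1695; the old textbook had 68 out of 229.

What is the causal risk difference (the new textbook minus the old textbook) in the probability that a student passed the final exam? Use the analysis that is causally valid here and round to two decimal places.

+0.10

The prior GPA band-specific comparison favours the new textbook throughout, but the pooled figures favour the old textbook. The question is whether to condition on prior GPA band.
Here prior GPA band is a common cause — it drives both which teaching method a case falls under and the outcome. The crude comparison mixes populations; the stratum-specific rates are the causally relevant ones.
Adjusting over the population distribution of prior GPA band: 0.450·(0.954−0.877) + 0.550·(0.411−0.297) = +0.097.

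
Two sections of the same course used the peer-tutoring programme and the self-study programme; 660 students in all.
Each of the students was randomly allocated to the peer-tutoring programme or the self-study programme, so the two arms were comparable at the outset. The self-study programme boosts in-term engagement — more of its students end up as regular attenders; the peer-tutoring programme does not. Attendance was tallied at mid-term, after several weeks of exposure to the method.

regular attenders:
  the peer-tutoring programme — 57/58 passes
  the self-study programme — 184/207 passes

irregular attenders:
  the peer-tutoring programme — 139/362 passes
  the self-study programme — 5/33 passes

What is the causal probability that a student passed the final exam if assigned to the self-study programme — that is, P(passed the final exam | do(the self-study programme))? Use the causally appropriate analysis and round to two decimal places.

0.79

Mid-term attendance lies on the pathway teaching method → mid-term attendance → outcome, so adjusting for it blocks the indirect effect. For the total causal effect of teaching method, use the unadjusted pooled rates.
So P(outcome | do(the self-study programme)) is just the pooled rate for the self-study programme: 189/240 = 0.787.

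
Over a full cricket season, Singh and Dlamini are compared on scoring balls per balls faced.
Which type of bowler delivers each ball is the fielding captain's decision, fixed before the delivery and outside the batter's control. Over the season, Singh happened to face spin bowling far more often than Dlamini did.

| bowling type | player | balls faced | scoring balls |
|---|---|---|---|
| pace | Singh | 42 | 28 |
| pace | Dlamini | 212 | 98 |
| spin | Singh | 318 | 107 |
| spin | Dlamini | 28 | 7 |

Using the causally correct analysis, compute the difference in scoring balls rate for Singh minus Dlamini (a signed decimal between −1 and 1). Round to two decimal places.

Bowling type differs across players for reasons unrelated to any effect of the player itself, and it separately predicts the outcome — a classic confounder. We must compare within bowling type levels.
Adjusting over the population distribution of bowling type: 0.423·(0.667−0.462) + 0.577·(0.336−0.250) = +0.136.

+0.14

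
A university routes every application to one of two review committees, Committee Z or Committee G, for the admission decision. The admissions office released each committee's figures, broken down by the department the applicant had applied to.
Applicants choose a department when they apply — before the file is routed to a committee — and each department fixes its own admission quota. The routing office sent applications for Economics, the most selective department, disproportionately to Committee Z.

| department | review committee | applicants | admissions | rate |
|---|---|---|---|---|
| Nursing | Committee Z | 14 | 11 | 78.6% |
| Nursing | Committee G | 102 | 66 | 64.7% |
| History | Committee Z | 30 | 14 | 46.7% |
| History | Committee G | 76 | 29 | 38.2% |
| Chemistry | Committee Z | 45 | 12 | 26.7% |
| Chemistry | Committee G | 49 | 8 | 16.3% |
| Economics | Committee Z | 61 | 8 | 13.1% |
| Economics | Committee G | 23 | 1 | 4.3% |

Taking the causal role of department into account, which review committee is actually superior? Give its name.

The stratified and pooled comparisons disagree (Committee Z wins within each department; Committee G wins overall), so the answer turns on the causal role of department.
Department satisfies the back-door criterion: it is not a descendant of the review committee, and it blocks the spurious path from review committee to outcome. Adjusting for it (i.e., using the within-department rates) gives the causal effect.
Within each level — Nursing: 78.6% vs 64.7%; History: 46.7% vs 38.2%; Chemistry: 26.7% vs 16.3%; Economics: 13.1% vs 4.3% — Committee Z is higher every time.

Committee Z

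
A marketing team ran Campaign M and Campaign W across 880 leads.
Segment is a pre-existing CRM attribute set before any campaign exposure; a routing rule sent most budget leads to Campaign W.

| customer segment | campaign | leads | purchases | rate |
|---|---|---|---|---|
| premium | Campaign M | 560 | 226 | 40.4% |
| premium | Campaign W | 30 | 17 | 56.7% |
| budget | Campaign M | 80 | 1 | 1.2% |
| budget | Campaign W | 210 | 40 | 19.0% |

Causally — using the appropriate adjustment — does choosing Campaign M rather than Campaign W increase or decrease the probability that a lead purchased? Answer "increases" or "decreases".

The imbalance in customer segment arose from how leads were allocated, not from anything the campaign did; and customer segment independently affects the outcome. The pooled gap is confounded — condition on customer segment.
Within each level — premium: 40.4% vs 56.7%; budget: 1.2% vs 19.0% — Campaign W is higher every time.

decreases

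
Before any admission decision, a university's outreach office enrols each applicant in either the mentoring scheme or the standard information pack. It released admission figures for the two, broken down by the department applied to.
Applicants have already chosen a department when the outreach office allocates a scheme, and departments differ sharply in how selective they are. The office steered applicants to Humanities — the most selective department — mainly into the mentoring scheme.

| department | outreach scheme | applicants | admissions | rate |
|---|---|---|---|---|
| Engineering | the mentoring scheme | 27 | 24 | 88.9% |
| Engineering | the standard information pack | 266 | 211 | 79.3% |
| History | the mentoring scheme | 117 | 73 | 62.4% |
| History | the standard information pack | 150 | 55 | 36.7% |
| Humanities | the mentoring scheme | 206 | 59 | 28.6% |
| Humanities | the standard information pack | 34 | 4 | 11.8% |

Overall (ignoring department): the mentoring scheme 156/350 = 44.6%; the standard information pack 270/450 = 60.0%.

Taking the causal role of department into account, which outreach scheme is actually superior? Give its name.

Department satisfies the back-door criterion: it is not a descendant of the outreach scheme, and it blocks the spurious path from outreach scheme to outcome. Adjusting for it (i.e., using the within-department rates) gives the causal effect.
Within each level — Engineering: 88.9% vs 79.3%; History: 62.4% vs 36.7%; Humanities: 28.6% vs 11.8% — the mentoring scheme is higher every time.

the mentoring scheme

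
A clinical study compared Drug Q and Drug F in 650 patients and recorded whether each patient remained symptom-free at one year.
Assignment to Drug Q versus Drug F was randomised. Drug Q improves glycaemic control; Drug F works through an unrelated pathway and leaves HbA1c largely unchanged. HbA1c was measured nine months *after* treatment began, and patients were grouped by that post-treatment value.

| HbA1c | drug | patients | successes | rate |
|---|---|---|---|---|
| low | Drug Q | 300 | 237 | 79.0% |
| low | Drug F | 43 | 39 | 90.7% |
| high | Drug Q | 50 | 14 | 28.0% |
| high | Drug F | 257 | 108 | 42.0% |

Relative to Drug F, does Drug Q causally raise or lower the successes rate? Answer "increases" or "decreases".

increases

Because the drug influences HbA1c, HbA1c is a post-treatment mediator, not a confounder. Stratifying on it would bias the estimate; the causal effect is the crude pooled difference.
Pooled: Drug Q 71.7% vs Drug F 49.0%; Drug Q is higher overall.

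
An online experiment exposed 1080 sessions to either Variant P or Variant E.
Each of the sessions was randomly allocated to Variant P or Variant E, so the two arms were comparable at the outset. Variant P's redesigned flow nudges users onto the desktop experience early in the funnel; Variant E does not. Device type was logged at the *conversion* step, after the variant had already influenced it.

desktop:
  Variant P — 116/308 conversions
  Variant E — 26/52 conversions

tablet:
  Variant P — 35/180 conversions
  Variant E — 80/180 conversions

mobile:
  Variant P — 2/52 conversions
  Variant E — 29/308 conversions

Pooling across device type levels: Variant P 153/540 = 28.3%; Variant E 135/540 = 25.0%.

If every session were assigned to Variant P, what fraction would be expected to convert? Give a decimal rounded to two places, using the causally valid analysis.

Device type is recorded after the variant and is itself shifted by it — it sits on the causal path from variant to outcome. Conditioning on a mediator would strip out part of the effect we want; the pooled comparison gives the total causal effect.
So P(outcome | do(Variant P)) is just the pooled rate for Variant P: 153/540 = 0.283.

0.28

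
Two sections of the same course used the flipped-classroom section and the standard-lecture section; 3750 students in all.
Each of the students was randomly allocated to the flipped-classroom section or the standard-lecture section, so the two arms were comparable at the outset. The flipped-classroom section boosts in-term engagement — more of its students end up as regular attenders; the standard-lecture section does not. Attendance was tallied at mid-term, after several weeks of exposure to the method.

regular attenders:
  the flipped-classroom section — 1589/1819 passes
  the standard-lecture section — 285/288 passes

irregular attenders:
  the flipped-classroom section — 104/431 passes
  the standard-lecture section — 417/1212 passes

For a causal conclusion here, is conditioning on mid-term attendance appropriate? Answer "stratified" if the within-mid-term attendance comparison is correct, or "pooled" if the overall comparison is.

pooled

Mid-term attendance lies on the pathway teaching method → mid-term attendance → outcome, so adjusting for it blocks the indirect effect. For the total causal effect of teaching method, use the unadjusted pooled rates.
Pooled: the flipped-classroom section 75.2% vs the standard-lecture section 46.8%; the flipped-classroom section is higher overall.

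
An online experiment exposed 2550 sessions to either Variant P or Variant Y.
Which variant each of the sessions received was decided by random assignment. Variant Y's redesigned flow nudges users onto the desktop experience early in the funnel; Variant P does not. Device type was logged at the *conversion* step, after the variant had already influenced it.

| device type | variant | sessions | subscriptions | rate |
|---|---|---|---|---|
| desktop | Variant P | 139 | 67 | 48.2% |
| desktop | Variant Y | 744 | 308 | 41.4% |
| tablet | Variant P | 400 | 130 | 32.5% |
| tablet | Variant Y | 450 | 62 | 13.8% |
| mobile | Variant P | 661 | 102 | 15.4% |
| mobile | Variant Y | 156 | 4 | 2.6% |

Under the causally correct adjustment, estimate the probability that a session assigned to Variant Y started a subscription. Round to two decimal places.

Within every device type level Variant P has the higher rate, yet pooled Variant Y does — Simpson's reversal.
Device type lies on the pathway variant → device type → outcome, so adjusting for it blocks the indirect effect. For the total causal effect of variant, use the unadjusted pooled rates.
So P(outcome | do(Variant Y)) is just the pooled rate for Variant Y: 374/1350 = 0.277.

0.28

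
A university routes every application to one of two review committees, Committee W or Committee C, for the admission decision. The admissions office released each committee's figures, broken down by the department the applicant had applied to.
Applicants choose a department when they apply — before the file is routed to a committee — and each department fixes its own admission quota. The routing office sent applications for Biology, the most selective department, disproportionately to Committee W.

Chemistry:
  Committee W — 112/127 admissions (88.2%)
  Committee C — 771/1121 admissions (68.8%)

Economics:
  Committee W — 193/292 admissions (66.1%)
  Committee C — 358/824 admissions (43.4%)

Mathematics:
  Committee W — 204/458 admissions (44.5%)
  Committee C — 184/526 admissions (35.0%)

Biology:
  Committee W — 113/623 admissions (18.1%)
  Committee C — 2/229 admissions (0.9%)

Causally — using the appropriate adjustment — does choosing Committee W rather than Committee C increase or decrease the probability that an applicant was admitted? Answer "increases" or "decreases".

increases

Within every department level Committee W has the higher rate, yet pooled Committee C does — Simpson's reversal.
Department differs across review committees for reasons unrelated to any effect of the review committee itself, and it separately predicts the outcome — a classic confounder. We must compare within department levels.
Within each level — Chemistry: 88.2% vs 68.8%; Economics: 66.1% vs 43.4%; Mathematics: 44.5% vs 35.0%; Biology: 18.1% vs 0.9% — Committee W is higher every time.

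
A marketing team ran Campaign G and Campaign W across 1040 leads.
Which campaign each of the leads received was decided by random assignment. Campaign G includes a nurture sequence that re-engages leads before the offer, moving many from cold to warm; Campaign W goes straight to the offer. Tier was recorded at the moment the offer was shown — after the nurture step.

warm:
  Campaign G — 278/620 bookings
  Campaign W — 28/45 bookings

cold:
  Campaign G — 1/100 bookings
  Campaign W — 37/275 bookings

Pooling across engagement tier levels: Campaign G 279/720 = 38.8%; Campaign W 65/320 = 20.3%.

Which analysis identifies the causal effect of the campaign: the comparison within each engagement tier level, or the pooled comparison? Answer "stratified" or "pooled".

The stratified and pooled comparisons disagree (Campaign W wins within each engagement tier; Campaign G wins overall), so the answer turns on the causal role of engagement tier.
Engagement tier lies on the pathway campaign → engagement tier → outcome, so adjusting for it blocks the indirect effect. For the total causal effect of campaign, use the unadjusted pooled rates.
Pooled: Campaign G 38.8% vs Campaign W 20.3%; Campaign G is higher overall.

pooled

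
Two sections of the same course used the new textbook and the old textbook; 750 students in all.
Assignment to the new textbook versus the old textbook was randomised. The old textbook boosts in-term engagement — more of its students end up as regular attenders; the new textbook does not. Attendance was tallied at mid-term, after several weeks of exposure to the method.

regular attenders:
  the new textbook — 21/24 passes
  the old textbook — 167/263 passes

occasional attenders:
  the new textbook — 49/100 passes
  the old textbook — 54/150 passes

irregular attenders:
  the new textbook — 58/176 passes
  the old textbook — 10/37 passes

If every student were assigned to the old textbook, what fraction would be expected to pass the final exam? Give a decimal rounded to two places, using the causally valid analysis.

0.51

The mid-term attendance-specific comparison favours the new textbook throughout, but the pooled figures favour the old textbook. The question is whether to condition on mid-term attendance.
Because the teaching method influences mid-term attendance, mid-term attendance is a post-treatment mediator, not a confounder. Stratifying on it would bias the estimate; the causal effect is the crude pooled difference.
So P(outcome | do(the old textbook)) is just the pooled rate for the old textbook: 231/450 = 0.513.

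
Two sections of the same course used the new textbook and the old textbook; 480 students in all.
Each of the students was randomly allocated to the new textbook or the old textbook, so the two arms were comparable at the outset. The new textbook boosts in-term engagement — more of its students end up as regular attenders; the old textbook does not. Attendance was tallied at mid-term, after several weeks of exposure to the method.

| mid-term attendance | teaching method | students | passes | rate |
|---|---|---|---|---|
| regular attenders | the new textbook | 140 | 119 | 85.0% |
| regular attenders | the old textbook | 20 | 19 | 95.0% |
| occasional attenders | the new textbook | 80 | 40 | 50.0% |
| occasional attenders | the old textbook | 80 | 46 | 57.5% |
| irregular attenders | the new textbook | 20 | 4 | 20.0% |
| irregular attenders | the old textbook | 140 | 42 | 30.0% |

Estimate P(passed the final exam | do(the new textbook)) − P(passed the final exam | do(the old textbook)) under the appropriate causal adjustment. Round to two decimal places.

+0.23

The stratified and pooled comparisons disagree (the old textbook wins within each mid-term attendance; the new textbook wins overall), so the answer turns on the causal role of mid-term attendance.
Mid-term attendance lies on the pathway teaching method → mid-term attendance → outcome, so adjusting for it blocks the indirect effect. For the total causal effect of teaching method, use the unadjusted pooled rates.
The causal difference is the pooled difference: 0.679 − 0.446 = +0.233.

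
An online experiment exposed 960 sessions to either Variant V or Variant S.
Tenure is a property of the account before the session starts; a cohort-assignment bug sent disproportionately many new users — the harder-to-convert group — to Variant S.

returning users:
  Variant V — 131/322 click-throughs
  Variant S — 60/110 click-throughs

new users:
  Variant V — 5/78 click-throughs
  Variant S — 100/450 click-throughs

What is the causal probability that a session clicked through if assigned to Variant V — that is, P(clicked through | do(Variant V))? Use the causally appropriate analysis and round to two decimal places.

0.22

The imbalance in user tenure arose from how sessions were allocated, not from anything the variant did; and user tenure independently affects the outcome. The pooled gap is confounded — condition on user tenure.
Standardising Variant V to the population user tenure mix: 0.450·131/322 + 0.550·5/78 = 0.218.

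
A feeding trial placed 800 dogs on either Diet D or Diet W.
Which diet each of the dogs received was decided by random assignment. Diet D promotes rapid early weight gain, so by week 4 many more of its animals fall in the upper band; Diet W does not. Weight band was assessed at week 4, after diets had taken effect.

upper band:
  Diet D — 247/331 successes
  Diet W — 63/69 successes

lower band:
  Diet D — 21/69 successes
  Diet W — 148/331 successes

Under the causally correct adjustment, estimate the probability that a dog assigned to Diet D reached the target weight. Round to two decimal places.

Within every week-4 weight band level Diet W has the higher rate, yet pooled Diet D does — Simpson's reversal.
Because the diet influences week-4 weight band, week-4 weight band is a post-treatment mediator, not a confounder. Stratifying on it would bias the estimate; the causal effect is the crude pooled difference.
So P(outcome | do(Diet D)) is just the pooled rate for Diet D: 268/400 = 0.670.

0.67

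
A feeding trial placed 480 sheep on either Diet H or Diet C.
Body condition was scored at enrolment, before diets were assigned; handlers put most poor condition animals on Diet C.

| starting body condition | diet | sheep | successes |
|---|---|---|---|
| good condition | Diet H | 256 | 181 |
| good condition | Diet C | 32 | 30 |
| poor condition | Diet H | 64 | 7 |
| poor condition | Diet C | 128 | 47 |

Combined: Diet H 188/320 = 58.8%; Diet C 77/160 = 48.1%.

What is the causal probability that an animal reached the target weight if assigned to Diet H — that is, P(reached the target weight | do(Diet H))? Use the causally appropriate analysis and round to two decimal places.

Since starting body condition is a pre-existing factor (not a product of the diet) and it affects the outcome on its own, it is a confounder. The stratified rates, not the pooled rate, identify the causal effect.
Standardising Diet H to the population starting body condition mix: 0.600·181/256 + 0.400·7/64 = 0.468.

0.47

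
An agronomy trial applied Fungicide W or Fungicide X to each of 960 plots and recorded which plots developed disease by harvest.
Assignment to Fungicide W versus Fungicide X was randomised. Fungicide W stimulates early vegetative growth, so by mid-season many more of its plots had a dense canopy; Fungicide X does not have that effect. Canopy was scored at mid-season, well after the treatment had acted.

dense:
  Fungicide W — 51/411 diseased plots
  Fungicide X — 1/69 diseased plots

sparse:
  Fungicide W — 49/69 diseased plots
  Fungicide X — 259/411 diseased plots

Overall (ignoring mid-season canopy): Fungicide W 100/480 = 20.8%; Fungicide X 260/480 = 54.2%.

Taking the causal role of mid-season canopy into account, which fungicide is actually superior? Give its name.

Fungicide W

The stratified and pooled comparisons disagree (Fungicide X wins within each mid-season canopy; Fungicide W wins overall), so the answer turns on the causal role of mid-season canopy.
The distribution of mid-season canopy is itself part of what the fungicide does — it is an intermediate outcome. Holding it fixed would remove that part of the effect; the total effect is the pooled difference.
Pooled: Fungicide W 20.8% vs Fungicide X 54.2%; Fungicide W is lower overall.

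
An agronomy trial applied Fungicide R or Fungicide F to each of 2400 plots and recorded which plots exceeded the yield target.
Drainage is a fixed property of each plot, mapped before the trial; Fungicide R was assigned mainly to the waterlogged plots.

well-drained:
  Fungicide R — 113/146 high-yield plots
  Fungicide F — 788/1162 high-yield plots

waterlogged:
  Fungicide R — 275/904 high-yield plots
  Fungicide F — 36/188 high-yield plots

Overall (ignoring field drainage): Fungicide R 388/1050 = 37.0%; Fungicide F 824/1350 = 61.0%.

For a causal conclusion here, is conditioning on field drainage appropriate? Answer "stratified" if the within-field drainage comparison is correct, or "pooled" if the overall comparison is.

The imbalance in field drainage arose from how plots were allocated, not from anything the fungicide did; and field drainage independently affects the outcome. The pooled gap is confounded — condition on field drainage.
Within each level — well-drained: 77.4% vs 67.8%; waterlogged: 30.4% vs 19.1% — Fungicide R is higher every time.

stratified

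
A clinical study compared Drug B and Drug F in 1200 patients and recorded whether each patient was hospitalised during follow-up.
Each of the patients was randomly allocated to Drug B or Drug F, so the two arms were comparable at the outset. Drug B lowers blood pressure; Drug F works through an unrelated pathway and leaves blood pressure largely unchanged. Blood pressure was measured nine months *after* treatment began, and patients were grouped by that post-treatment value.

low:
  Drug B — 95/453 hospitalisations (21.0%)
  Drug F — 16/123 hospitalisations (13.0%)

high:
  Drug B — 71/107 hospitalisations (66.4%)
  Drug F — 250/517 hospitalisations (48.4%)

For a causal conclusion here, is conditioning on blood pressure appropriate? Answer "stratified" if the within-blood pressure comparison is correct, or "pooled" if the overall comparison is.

pooled

The stratified and pooled comparisons disagree (Drug F wins within each blood pressure; Drug B wins overall), so the answer turns on the causal role of blood pressure.
The distribution of blood pressure is itself part of what the drug does — it is an intermediate outcome. Holding it fixed would remove that part of the effect; the total effect is the pooled difference.
Pooled: Drug B 29.6% vs Drug F 41.6%; Drug B is lower overall.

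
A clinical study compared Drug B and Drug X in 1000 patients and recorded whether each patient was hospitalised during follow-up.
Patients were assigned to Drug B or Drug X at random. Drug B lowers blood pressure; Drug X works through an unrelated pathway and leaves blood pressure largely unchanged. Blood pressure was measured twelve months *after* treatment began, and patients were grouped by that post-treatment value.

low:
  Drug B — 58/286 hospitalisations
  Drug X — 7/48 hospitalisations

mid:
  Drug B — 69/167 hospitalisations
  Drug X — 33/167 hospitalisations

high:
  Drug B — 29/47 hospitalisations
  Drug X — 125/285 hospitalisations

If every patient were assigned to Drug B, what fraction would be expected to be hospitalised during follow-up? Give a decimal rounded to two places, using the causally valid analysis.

Blood pressure is downstream of the drug. One should not condition on a consequence of treatment, so the overall rates are the right comparison.
So P(outcome | do(Drug B)) is just the pooled rate for Drug B: 156/500 = 0.312.

0.31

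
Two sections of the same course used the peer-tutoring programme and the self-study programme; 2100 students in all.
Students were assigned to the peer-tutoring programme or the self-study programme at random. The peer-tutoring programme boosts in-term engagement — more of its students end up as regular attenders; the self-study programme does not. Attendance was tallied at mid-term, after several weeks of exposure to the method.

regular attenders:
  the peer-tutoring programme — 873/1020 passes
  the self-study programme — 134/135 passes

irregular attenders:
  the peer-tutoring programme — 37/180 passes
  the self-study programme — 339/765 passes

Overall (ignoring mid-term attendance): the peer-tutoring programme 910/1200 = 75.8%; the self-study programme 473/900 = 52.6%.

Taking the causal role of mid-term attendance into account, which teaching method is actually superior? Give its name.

The mid-term attendance-specific comparison favours the self-study programme throughout, but the pooled figures favour the peer-tutoring programme. The question is whether to condition on mid-term attendance.
Mid-term attendance lies on the pathway teaching method → mid-term attendance → outcome, so adjusting for it blocks the indirect effect. For the total causal effect of teaching method, use the unadjusted pooled rates.
Pooled: the peer-tutoring programme 75.8% vs the self-study programme 52.6%; the peer-tutoring programme is higher overall.

the peer-tutoring programme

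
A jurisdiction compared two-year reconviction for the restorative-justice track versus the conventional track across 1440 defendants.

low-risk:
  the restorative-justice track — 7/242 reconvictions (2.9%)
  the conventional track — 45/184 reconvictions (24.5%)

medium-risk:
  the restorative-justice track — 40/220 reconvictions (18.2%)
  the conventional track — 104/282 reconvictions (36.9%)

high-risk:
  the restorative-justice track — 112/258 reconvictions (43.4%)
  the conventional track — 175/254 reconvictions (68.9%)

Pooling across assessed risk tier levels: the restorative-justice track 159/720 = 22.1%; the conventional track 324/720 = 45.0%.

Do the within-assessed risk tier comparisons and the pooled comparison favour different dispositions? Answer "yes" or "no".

Within each assessed risk tier level (low-risk 2.9% vs 24.5%; medium-risk 18.2% vs 36.9%; high-risk 43.4% vs 68.9%), the restorative-justice track has the lower rate every time. Pooled: 22.1% vs 45.0% — the restorative-justice track has the lower rate overall. They agree.

no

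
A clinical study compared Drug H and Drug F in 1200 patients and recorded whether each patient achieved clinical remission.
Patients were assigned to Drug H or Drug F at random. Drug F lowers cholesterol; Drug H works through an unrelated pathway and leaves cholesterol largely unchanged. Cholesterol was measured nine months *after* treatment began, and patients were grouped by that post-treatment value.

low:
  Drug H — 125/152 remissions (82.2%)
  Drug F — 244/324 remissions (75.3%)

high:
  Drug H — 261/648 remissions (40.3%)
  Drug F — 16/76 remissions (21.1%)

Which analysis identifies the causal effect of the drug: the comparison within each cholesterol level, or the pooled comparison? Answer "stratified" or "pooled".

pooled

Cholesterol is recorded after the drug and is itself shifted by it — it sits on the causal path from drug to outcome. Conditioning on a mediator would strip out part of the effect we want; the pooled comparison gives the total causal effect.
Pooled: Drug H 48.2% vs Drug F 65.0%; Drug F is higher overall.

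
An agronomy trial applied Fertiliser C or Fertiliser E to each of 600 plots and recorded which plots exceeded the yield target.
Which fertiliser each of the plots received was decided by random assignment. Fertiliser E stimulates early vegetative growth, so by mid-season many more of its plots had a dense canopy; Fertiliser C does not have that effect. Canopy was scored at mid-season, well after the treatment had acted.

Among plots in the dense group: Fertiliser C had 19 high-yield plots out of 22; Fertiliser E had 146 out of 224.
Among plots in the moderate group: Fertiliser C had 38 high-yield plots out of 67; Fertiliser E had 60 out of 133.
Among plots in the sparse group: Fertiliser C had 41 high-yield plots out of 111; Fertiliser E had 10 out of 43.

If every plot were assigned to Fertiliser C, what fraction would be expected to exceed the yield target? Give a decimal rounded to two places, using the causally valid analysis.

0.49

Within every mid-season canopy level Fertiliser C has the higher rate, yet pooled Fertiliser E does — Simpson's reversal.
Stratifying would compare fertilisers among plots the fertilisers themselves sorted into mid-season canopy groups — a form of selection on an intermediate. The unconditioned pooled rates give the total causal effect.
So P(outcome | do(Fertiliser C)) is just the pooled rate for Fertiliser C: 98/200 = 0.490.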